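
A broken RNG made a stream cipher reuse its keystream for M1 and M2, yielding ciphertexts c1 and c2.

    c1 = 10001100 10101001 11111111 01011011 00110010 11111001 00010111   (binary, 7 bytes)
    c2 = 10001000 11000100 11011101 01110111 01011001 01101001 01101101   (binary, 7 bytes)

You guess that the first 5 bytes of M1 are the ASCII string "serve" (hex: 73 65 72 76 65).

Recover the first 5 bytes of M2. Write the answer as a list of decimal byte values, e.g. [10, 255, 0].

First, c1 ⊕ c2 = (M1 ⊕ K) ⊕ (M2 ⊕ K) = M1 ⊕ M2, so the key drops out. Then M2 = (M1 ⊕ M2) ⊕ M1 over the first 5 bytes.
byte 0: (8c xor 88) xor 73 = 04 xor 73 = 77
byte 1: (a9 xor c4) xor 65 = 6d xor 65 = 08
byte 2: (ff xor dd) xor 72 = 22 xor 72 = 50
byte 3: (5b xor 77) xor 76 = 2c xor 76 = 5a
byte 4: (32 xor 59) xor 65 = 6b xor 65 = 0e

[119, 8, 80, 90, 14]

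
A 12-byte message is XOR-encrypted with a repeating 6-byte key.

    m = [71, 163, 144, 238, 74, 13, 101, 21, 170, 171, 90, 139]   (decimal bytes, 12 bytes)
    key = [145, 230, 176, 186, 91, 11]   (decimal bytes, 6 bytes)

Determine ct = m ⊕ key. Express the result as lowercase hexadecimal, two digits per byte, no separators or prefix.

The 6-byte key repeats, so the effective keystream is 91 e6 b0 ba 5b 0b 91 e6 b0 ba 5b 0b.
byte 0: 47 XOR 91 = d6
byte 1: a3 XOR e6 = 45
byte 2: 90 XOR b0 = 20
byte 3: ee XOR ba = 54
byte 4: 4a XOR 5b = 11
byte 5: 0d XOR 0b = 06
byte 6: 65 XOR 91 = f4
byte 7: 15 XOR e6 = f3
byte 8: aa XOR b0 = 1a
byte 9: ab XOR ba = 11
byte 10: 5a XOR 5b = 01
byte 11: 8b XOR 0b = 80

d64520541106f4f31a110180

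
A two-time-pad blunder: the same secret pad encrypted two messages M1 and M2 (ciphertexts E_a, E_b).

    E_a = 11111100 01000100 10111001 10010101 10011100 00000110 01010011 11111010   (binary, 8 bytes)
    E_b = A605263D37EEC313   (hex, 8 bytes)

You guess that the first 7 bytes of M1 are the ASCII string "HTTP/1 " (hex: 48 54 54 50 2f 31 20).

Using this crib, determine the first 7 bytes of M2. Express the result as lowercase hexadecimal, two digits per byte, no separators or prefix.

First, E_a ⊕ E_b = (M1 ⊕ K) ⊕ (M2 ⊕ K) = M1 ⊕ M2, so the key drops out. Then M2 = (M1 ⊕ M2) ⊕ M1 over the first 7 bytes.
byte 0: (fc ⊕ a6) ⊕ 48 = 5a ⊕ 48 = 12
byte 1: (44 ⊕ 05) ⊕ 54 = 41 ⊕ 54 = 15
byte 2: (b9 ⊕ 26) ⊕ 54 = 9f ⊕ 54 = cb
byte 3: (95 ⊕ 3d) ⊕ 50 = a8 ⊕ 50 = f8
byte 4: (9c ⊕ 37) ⊕ 2f = ab ⊕ 2f = 84
byte 5: (06 ⊕ ee) ⊕ 31 = e8 ⊕ 31 = d9
byte 6: (53 ⊕ c3) ⊕ 20 = 90 ⊕ 20 = b0

1215cbf884d9b0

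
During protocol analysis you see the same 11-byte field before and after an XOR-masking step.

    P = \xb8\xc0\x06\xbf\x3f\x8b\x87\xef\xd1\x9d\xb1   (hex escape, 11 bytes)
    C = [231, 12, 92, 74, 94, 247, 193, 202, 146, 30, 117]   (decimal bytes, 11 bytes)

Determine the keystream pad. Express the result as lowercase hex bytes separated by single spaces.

5f cc 5a f5 61 7c 46 25 43 83 c4

Since C = P ⊕ pad, XORing both sides with P gives pad = P ⊕ C.
byte 0: 10111000 XOR 11100111 = 01011111
byte 1: 11000000 XOR 00001100 = 11001100
byte 2: 00000110 XOR 01011100 = 01011010
byte 3: 10111111 XOR 01001010 = 11110101
byte 4: 00111111 XOR 01011110 = 01100001
byte 5: 10001011 XOR 11110111 = 01111100
byte 6: 10000111 XOR 11000001 = 01000110
byte 7: 11101111 XOR 11001010 = 00100101
byte 8: 11010001 XOR 10010010 = 01000011
byte 9: 10011101 XOR 00011110 = 10000011
byte 10: 10110001 XOR 01110101 = 11000100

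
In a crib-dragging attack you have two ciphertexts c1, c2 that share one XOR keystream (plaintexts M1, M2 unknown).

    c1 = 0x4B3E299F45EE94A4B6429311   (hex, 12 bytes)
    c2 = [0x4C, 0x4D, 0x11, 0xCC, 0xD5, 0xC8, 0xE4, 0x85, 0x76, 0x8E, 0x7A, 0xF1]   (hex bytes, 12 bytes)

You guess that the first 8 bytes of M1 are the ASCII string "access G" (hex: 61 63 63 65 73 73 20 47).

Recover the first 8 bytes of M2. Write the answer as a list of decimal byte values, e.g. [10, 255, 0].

[102, 16, 91, 54, 227, 85, 80, 102]

First, c1 ⊕ c2 = (M1 ⊕ K) ⊕ (M2 ⊕ K) = M1 ⊕ M2, so the key drops out. Then M2 = (M1 ⊕ M2) ⊕ M1 over the first 8 bytes.
byte 0: (4b XOR 4c) XOR 61 = 07 XOR 61 = 66
byte 1: (3e XOR 4d) XOR 63 = 73 XOR 63 = 10
byte 2: (29 XOR 11) XOR 63 = 38 XOR 63 = 5b
byte 3: (9f XOR cc) XOR 65 = 53 XOR 65 = 36
byte 4: (45 XOR d5) XOR 73 = 90 XOR 73 = e3
byte 5: (ee XOR c8) XOR 73 = 26 XOR 73 = 55
byte 6: (94 XOR e4) XOR 20 = 70 XOR 20 = 50
byte 7: (a4 XOR 85) XOR 47 = 21 XOR 47 = 66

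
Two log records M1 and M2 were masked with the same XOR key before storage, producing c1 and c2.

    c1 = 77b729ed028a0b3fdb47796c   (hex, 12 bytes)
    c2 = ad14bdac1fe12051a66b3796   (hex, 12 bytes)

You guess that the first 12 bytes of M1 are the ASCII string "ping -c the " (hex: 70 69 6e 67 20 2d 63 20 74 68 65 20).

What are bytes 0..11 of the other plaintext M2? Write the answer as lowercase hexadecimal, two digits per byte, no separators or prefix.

First, c1 ⊕ c2 = (M1 ⊕ K) ⊕ (M2 ⊕ K) = M1 ⊕ M2, so the key drops out. Then M2 = (M1 ⊕ M2) ⊕ M1 over the first 12 bytes.
byte 0: (77 XOR ad) XOR 70 = da XOR 70 = aa
byte 1: (b7 XOR 14) XOR 69 = a3 XOR 69 = ca
byte 2: (29 XOR bd) XOR 6e = 94 XOR 6e = fa
byte 3: (ed XOR ac) XOR 67 = 41 XOR 67 = 26
byte 4: (02 XOR 1f) XOR 20 = 1d XOR 20 = 3d
byte 5: (8a XOR e1) XOR 2d = 6b XOR 2d = 46
byte 6: (0b XOR 20) XOR 63 = 2b XOR 63 = 48
byte 7: (3f XOR 51) XOR 20 = 6e XOR 20 = 4e
byte 8: (db XOR a6) XOR 74 = 7d XOR 74 = 09
byte 9: (47 XOR 6b) XOR 68 = 2c XOR 68 = 44
byte 10: (79 XOR 37) XOR 65 = 4e XOR 65 = 2b
byte 11: (6c XOR 96) XOR 20 = fa XOR 20 = da

aacafa263d46484e09442bda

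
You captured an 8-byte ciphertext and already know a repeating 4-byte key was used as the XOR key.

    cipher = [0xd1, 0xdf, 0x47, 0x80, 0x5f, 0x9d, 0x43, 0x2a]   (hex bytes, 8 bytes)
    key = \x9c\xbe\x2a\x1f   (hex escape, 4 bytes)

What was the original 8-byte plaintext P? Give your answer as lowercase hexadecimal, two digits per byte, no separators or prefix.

The 4-byte key repeats, so the effective keystream is 9c be 2a 1f 9c be 2a 1f.
byte 0: d1 ⊕ 9c = 4d
byte 1: df ⊕ be = 61
byte 2: 47 ⊕ 2a = 6d
byte 3: 80 ⊕ 1f = 9f
byte 4: 5f ⊕ 9c = c3
byte 5: 9d ⊕ be = 23
byte 6: 43 ⊕ 2a = 69
byte 7: 2a ⊕ 1f = 35

4d616d9fc3236935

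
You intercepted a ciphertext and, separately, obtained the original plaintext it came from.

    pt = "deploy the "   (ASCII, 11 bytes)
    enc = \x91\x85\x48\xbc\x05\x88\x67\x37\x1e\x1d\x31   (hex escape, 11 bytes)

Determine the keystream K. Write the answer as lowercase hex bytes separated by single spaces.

Since enc = pt ⊕ K, XORing both sides with pt gives K = pt ⊕ enc.
100 ^ 145 = 245
101 ^ 133 = 224
112 ^  72 =  56
108 ^ 188 = 208
111 ^   5 = 106
121 ^ 136 = 241
 32 ^ 103 =  71
116 ^  55 =  67
104 ^  30 = 118
101 ^  29 = 120
 32 ^  49 =  17

f5 e0 38 d0 6a f1 47 43 76 78 11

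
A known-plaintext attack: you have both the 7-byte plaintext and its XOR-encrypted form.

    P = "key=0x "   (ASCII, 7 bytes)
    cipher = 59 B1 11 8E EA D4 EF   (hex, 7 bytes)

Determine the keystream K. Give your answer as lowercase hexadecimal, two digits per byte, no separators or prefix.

Since cipher = P ⊕ K, XORing both sides with P gives K = P ⊕ cipher.
107 xor  89 =  50
101 xor 177 = 212
121 xor  17 = 104
 61 xor 142 = 179
 48 xor 234 = 218
120 xor 212 = 172
 32 xor 239 = 207

32d468b3daaccf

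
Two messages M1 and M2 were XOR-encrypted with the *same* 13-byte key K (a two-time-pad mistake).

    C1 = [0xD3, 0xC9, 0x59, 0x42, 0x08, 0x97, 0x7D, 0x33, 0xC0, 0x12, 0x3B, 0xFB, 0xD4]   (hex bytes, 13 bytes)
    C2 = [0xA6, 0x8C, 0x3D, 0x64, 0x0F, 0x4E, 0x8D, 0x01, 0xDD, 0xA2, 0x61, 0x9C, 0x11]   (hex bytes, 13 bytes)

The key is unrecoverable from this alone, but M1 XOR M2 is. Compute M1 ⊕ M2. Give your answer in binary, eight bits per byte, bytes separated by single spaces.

01110101 01000101 01100100 00100110 00000111 11011001 11110000 00110010 00011101 10110000 01011010 01100111 11000101

C1 ⊕ C2 = (M1 ⊕ K) ⊕ (M2 ⊕ K) = M1 ⊕ M2 — the shared key cancels under XOR.
d3 XOR a6 = 75
c9 XOR 8c = 45
59 XOR 3d = 64
42 XOR 64 = 26
08 XOR 0f = 07
97 XOR 4e = d9
7d XOR 8d = f0
33 XOR 01 = 32
c0 XOR dd = 1d
12 XOR a2 = b0
3b XOR 61 = 5a
fb XOR 9c = 67
d4 XOR 11 = c5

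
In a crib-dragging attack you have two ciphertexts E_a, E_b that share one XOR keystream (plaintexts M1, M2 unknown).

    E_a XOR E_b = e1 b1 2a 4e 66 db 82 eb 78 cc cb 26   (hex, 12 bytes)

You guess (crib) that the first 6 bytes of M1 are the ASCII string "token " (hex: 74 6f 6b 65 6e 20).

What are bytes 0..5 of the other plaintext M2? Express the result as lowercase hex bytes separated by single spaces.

95 de 41 2b 08 fb

Since E_a ⊕ E_b = M1 ⊕ M2, XORing with the guessed M1 bytes yields the corresponding M2 bytes: M2 = (E_a ⊕ E_b) ⊕ M1.
byte 0: e1 ^ 74 = 95
byte 1: b1 ^ 6f = de
byte 2: 2a ^ 6b = 41
byte 3: 4e ^ 65 = 2b
byte 4: 66 ^ 6e = 08
byte 5: db ^ 20 = fb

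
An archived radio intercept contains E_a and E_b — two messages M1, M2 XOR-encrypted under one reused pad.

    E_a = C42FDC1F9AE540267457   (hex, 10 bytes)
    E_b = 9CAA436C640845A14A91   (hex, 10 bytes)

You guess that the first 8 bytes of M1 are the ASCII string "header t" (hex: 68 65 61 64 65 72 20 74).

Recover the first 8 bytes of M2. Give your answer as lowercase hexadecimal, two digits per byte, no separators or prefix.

30e0fe179b9f25f3

First, E_a ⊕ E_b = (M1 ⊕ K) ⊕ (M2 ⊕ K) = M1 ⊕ M2, so the key drops out. Then M2 = (M1 ⊕ M2) ⊕ M1 over the first 8 bytes.
byte 0: (c4 XOR 9c) XOR 68 = 58 XOR 68 = 30
byte 1: (2f XOR aa) XOR 65 = 85 XOR 65 = e0
byte 2: (dc XOR 43) XOR 61 = 9f XOR 61 = fe
byte 3: (1f XOR 6c) XOR 64 = 73 XOR 64 = 17
byte 4: (9a XOR 64) XOR 65 = fe XOR 65 = 9b
byte 5: (e5 XOR 08) XOR 72 = ed XOR 72 = 9f
byte 6: (40 XOR 45) XOR 20 = 05 XOR 20 = 25
byte 7: (26 XOR a1) XOR 74 = 87 XOR 74 = f3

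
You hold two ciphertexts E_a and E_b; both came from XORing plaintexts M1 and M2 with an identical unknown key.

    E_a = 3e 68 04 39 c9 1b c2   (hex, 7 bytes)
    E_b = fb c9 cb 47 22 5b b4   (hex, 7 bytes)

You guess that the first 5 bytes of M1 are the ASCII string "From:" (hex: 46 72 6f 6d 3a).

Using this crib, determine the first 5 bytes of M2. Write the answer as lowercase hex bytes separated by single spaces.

83 d3 a0 13 d1

First, E_a ⊕ E_b = (M1 ⊕ K) ⊕ (M2 ⊕ K) = M1 ⊕ M2, so the key drops out. Then M2 = (M1 ⊕ M2) ⊕ M1 over the first 5 bytes.
byte 0: (3e ⊕ fb) ⊕ 46 = c5 ⊕ 46 = 83
byte 1: (68 ⊕ c9) ⊕ 72 = a1 ⊕ 72 = d3
byte 2: (04 ⊕ cb) ⊕ 6f = cf ⊕ 6f = a0
byte 3: (39 ⊕ 47) ⊕ 6d = 7e ⊕ 6d = 13
byte 4: (c9 ⊕ 22) ⊕ 3a = eb ⊕ 3a = d1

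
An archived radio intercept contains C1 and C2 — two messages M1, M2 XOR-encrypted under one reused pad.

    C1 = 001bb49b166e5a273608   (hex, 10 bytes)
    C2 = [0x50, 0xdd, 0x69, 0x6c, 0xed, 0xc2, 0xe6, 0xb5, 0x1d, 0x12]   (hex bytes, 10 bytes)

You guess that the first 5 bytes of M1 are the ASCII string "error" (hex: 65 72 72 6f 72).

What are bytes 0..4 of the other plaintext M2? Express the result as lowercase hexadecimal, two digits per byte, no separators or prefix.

35b4af9889

First, C1 ⊕ C2 = (M1 ⊕ K) ⊕ (M2 ⊕ K) = M1 ⊕ M2, so the key drops out. Then M2 = (M1 ⊕ M2) ⊕ M1 over the first 5 bytes.
byte 0: (00 ⊕ 50) ⊕ 65 = 50 ⊕ 65 = 35
byte 1: (1b ⊕ dd) ⊕ 72 = c6 ⊕ 72 = b4
byte 2: (b4 ⊕ 69) ⊕ 72 = dd ⊕ 72 = af
byte 3: (9b ⊕ 6c) ⊕ 6f = f7 ⊕ 6f = 98
byte 4: (16 ⊕ ed) ⊕ 72 = fb ⊕ 72 = 89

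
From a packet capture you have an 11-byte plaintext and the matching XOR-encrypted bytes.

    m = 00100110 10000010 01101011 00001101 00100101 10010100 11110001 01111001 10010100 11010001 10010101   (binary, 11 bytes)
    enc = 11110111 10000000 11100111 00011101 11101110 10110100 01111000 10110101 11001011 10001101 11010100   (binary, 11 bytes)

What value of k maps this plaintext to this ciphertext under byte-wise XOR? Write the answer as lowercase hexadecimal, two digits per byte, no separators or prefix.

Since enc = m ⊕ k, XORing both sides with m gives k = m ⊕ enc.
26 XOR f7 = d1
82 XOR 80 = 02
6b XOR e7 = 8c
0d XOR 1d = 10
25 XOR ee = cb
94 XOR b4 = 20
f1 XOR 78 = 89
79 XOR b5 = cc
94 XOR cb = 5f
d1 XOR 8d = 5c
95 XOR d4 = 41

d1028c10cb2089cc5f5c41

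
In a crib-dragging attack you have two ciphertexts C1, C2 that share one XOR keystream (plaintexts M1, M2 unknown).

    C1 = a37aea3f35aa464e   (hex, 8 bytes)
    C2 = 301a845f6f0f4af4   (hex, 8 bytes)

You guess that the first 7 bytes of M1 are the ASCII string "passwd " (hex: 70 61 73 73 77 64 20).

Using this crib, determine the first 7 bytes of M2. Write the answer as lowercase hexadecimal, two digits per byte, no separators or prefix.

e3011d132dc12c

First, C1 ⊕ C2 = (M1 ⊕ K) ⊕ (M2 ⊕ K) = M1 ⊕ M2, so the key drops out. Then M2 = (M1 ⊕ M2) ⊕ M1 over the first 7 bytes.
byte 0: (a3 ^ 30) ^ 70 = 93 ^ 70 = e3
byte 1: (7a ^ 1a) ^ 61 = 60 ^ 61 = 01
byte 2: (ea ^ 84) ^ 73 = 6e ^ 73 = 1d
byte 3: (3f ^ 5f) ^ 73 = 60 ^ 73 = 13
byte 4: (35 ^ 6f) ^ 77 = 5a ^ 77 = 2d
byte 5: (aa ^ 0f) ^ 64 = a5 ^ 64 = c1
byte 6: (46 ^ 4a) ^ 20 = 0c ^ 20 = 2c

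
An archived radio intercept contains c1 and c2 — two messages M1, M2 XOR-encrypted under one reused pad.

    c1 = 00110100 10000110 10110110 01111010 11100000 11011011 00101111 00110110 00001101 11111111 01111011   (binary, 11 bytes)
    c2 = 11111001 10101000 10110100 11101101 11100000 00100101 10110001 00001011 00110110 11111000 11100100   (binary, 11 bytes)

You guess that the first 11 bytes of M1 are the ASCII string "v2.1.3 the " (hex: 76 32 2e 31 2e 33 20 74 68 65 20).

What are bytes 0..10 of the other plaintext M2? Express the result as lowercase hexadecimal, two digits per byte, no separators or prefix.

bb1c2ca62ecdbe495362bf

First, c1 ⊕ c2 = (M1 ⊕ K) ⊕ (M2 ⊕ K) = M1 ⊕ M2, so the key drops out. Then M2 = (M1 ⊕ M2) ⊕ M1 over the first 11 bytes.
byte 0: (34 XOR f9) XOR 76 = cd XOR 76 = bb
byte 1: (86 XOR a8) XOR 32 = 2e XOR 32 = 1c
byte 2: (b6 XOR b4) XOR 2e = 02 XOR 2e = 2c
byte 3: (7a XOR ed) XOR 31 = 97 XOR 31 = a6
byte 4: (e0 XOR e0) XOR 2e = 00 XOR 2e = 2e
byte 5: (db XOR 25) XOR 33 = fe XOR 33 = cd
byte 6: (2f XOR b1) XOR 20 = 9e XOR 20 = be
byte 7: (36 XOR 0b) XOR 74 = 3d XOR 74 = 49
byte 8: (0d XOR 36) XOR 68 = 3b XOR 68 = 53
byte 9: (ff XOR f8) XOR 65 = 07 XOR 65 = 62
byte 10: (7b XOR e4) XOR 20 = 9f XOR 20 = bf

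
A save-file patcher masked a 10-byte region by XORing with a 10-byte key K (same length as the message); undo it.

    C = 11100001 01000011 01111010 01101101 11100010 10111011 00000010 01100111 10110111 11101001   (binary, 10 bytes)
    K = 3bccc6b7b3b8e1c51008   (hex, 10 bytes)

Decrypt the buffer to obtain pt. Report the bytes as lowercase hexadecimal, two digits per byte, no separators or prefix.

da8fbcda5103e3a2a7e1

11100001 ⊕ 00111011 = 11011010
01000011 ⊕ 11001100 = 10001111
01111010 ⊕ 11000110 = 10111100
01101101 ⊕ 10110111 = 11011010
11100010 ⊕ 10110011 = 01010001
10111011 ⊕ 10111000 = 00000011
00000010 ⊕ 11100001 = 11100011
01100111 ⊕ 11000101 = 10100010
10110111 ⊕ 00010000 = 10100111
11101001 ⊕ 00001000 = 11100001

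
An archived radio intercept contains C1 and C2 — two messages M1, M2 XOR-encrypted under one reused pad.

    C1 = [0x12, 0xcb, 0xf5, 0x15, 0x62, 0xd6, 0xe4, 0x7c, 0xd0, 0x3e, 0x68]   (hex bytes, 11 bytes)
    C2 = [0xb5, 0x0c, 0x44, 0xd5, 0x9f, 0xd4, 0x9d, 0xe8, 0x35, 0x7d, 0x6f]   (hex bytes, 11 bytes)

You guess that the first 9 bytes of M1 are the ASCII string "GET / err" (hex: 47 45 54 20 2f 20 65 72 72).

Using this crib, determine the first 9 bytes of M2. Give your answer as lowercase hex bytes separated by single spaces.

e0 82 e5 e0 d2 22 1c e6 97

First, C1 ⊕ C2 = (M1 ⊕ K) ⊕ (M2 ⊕ K) = M1 ⊕ M2, so the key drops out. Then M2 = (M1 ⊕ M2) ⊕ M1 over the first 9 bytes.
byte 0: (12 XOR b5) XOR 47 = a7 XOR 47 = e0
byte 1: (cb XOR 0c) XOR 45 = c7 XOR 45 = 82
byte 2: (f5 XOR 44) XOR 54 = b1 XOR 54 = e5
byte 3: (15 XOR d5) XOR 20 = c0 XOR 20 = e0
byte 4: (62 XOR 9f) XOR 2f = fd XOR 2f = d2
byte 5: (d6 XOR d4) XOR 20 = 02 XOR 20 = 22
byte 6: (e4 XOR 9d) XOR 65 = 79 XOR 65 = 1c
byte 7: (7c XOR e8) XOR 72 = 94 XOR 72 = e6
byte 8: (d0 XOR 35) XOR 72 = e5 XOR 72 = 97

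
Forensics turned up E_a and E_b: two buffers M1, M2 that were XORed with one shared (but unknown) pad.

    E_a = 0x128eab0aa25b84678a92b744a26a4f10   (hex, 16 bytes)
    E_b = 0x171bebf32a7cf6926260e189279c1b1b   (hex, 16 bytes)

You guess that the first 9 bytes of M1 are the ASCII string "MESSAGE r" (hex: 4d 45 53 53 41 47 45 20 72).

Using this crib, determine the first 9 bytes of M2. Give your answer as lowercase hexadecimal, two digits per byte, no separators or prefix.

First, E_a ⊕ E_b = (M1 ⊕ K) ⊕ (M2 ⊕ K) = M1 ⊕ M2, so the key drops out. Then M2 = (M1 ⊕ M2) ⊕ M1 over the first 9 bytes.
byte 0: (12 ⊕ 17) ⊕ 4d = 05 ⊕ 4d = 48
byte 1: (8e ⊕ 1b) ⊕ 45 = 95 ⊕ 45 = d0
byte 2: (ab ⊕ eb) ⊕ 53 = 40 ⊕ 53 = 13
byte 3: (0a ⊕ f3) ⊕ 53 = f9 ⊕ 53 = aa
byte 4: (a2 ⊕ 2a) ⊕ 41 = 88 ⊕ 41 = c9
byte 5: (5b ⊕ 7c) ⊕ 47 = 27 ⊕ 47 = 60
byte 6: (84 ⊕ f6) ⊕ 45 = 72 ⊕ 45 = 37
byte 7: (67 ⊕ 92) ⊕ 20 = f5 ⊕ 20 = d5
byte 8: (8a ⊕ 62) ⊕ 72 = e8 ⊕ 72 = 9a

48d013aac96037d59a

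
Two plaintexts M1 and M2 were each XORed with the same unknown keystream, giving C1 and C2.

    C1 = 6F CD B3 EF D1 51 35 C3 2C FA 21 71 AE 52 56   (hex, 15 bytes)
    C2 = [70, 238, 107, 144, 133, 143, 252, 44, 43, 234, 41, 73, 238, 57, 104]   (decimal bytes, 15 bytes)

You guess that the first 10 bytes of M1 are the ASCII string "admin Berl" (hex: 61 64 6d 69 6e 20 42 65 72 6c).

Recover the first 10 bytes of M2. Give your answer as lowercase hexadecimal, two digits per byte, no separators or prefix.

First, C1 ⊕ C2 = (M1 ⊕ K) ⊕ (M2 ⊕ K) = M1 ⊕ M2, so the key drops out. Then M2 = (M1 ⊕ M2) ⊕ M1 over the first 10 bytes.
byte 0: (6f ^ 46) ^ 61 = 29 ^ 61 = 48
byte 1: (cd ^ ee) ^ 64 = 23 ^ 64 = 47
byte 2: (b3 ^ 6b) ^ 6d = d8 ^ 6d = b5
byte 3: (ef ^ 90) ^ 69 = 7f ^ 69 = 16
byte 4: (d1 ^ 85) ^ 6e = 54 ^ 6e = 3a
byte 5: (51 ^ 8f) ^ 20 = de ^ 20 = fe
byte 6: (35 ^ fc) ^ 42 = c9 ^ 42 = 8b
byte 7: (c3 ^ 2c) ^ 65 = ef ^ 65 = 8a
byte 8: (2c ^ 2b) ^ 72 = 07 ^ 72 = 75
byte 9: (fa ^ ea) ^ 6c = 10 ^ 6c = 7c

4847b5163afe8b8a757c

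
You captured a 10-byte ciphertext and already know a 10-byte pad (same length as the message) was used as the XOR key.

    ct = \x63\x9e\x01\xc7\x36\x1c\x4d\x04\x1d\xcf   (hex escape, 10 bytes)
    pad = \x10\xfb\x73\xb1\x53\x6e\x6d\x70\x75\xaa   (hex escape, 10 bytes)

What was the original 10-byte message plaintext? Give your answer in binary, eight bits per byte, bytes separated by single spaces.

01110011 01100101 01110010 01110110 01100101 01110010 00100000 01110100 01101000 01100101

XOR is its own inverse, so applying the key byte-wise gives the result directly.
byte 0: 63 xor 10 = 73
byte 1: 9e xor fb = 65
byte 2: 01 xor 73 = 72
byte 3: c7 xor b1 = 76
byte 4: 36 xor 53 = 65
byte 5: 1c xor 6e = 72
byte 6: 4d xor 6d = 20
byte 7: 04 xor 70 = 74
byte 8: 1d xor 75 = 68
byte 9: cf xor aa = 65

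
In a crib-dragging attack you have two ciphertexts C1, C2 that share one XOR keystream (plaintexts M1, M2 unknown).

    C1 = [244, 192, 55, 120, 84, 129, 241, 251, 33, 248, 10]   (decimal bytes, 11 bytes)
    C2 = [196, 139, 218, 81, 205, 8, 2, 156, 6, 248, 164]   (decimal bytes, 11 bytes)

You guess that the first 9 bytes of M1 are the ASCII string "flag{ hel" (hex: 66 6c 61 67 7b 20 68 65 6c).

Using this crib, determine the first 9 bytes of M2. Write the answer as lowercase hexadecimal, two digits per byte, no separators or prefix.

56278c4ee2a99b024b

First, C1 ⊕ C2 = (M1 ⊕ K) ⊕ (M2 ⊕ K) = M1 ⊕ M2, so the key drops out. Then M2 = (M1 ⊕ M2) ⊕ M1 over the first 9 bytes.
byte 0: (f4 XOR c4) XOR 66 = 30 XOR 66 = 56
byte 1: (c0 XOR 8b) XOR 6c = 4b XOR 6c = 27
byte 2: (37 XOR da) XOR 61 = ed XOR 61 = 8c
byte 3: (78 XOR 51) XOR 67 = 29 XOR 67 = 4e
byte 4: (54 XOR cd) XOR 7b = 99 XOR 7b = e2
byte 5: (81 XOR 08) XOR 20 = 89 XOR 20 = a9
byte 6: (f1 XOR 02) XOR 68 = f3 XOR 68 = 9b
byte 7: (fb XOR 9c) XOR 65 = 67 XOR 65 = 02
byte 8: (21 XOR 06) XOR 6c = 27 XOR 6c = 4b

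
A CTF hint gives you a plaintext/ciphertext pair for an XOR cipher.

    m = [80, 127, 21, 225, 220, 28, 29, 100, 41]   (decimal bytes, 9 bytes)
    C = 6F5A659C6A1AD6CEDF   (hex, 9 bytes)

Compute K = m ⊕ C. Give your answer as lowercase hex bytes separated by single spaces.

3f 25 70 7d b6 06 cb aa f6

Since C = m ⊕ K, XORing both sides with m gives K = m ⊕ C.
byte 0: 01010000 ^ 01101111 = 00111111
byte 1: 01111111 ^ 01011010 = 00100101
byte 2: 00010101 ^ 01100101 = 01110000
byte 3: 11100001 ^ 10011100 = 01111101
byte 4: 11011100 ^ 01101010 = 10110110
byte 5: 00011100 ^ 00011010 = 00000110
byte 6: 00011101 ^ 11010110 = 11001011
byte 7: 01100100 ^ 11001110 = 10101010
byte 8: 00101001 ^ 11011111 = 11110110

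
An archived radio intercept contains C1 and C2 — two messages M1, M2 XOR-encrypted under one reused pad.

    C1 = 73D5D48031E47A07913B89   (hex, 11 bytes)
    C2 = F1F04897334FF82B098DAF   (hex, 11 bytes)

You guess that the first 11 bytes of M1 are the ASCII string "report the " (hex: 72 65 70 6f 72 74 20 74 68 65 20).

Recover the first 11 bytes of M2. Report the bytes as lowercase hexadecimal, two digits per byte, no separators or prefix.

f040ec7870dfa258f0d306

First, C1 ⊕ C2 = (M1 ⊕ K) ⊕ (M2 ⊕ K) = M1 ⊕ M2, so the key drops out. Then M2 = (M1 ⊕ M2) ⊕ M1 over the first 11 bytes.
byte 0: (73 ^ f1) ^ 72 = 82 ^ 72 = f0
byte 1: (d5 ^ f0) ^ 65 = 25 ^ 65 = 40
byte 2: (d4 ^ 48) ^ 70 = 9c ^ 70 = ec
byte 3: (80 ^ 97) ^ 6f = 17 ^ 6f = 78
byte 4: (31 ^ 33) ^ 72 = 02 ^ 72 = 70
byte 5: (e4 ^ 4f) ^ 74 = ab ^ 74 = df
byte 6: (7a ^ f8) ^ 20 = 82 ^ 20 = a2
byte 7: (07 ^ 2b) ^ 74 = 2c ^ 74 = 58
byte 8: (91 ^ 09) ^ 68 = 98 ^ 68 = f0
byte 9: (3b ^ 8d) ^ 65 = b6 ^ 65 = d3
byte 10: (89 ^ af) ^ 20 = 26 ^ 20 = 06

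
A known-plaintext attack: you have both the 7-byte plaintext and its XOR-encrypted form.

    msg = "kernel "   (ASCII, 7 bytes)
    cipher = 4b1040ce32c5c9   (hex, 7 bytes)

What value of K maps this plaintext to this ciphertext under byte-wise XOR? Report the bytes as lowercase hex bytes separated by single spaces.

20 75 32 a0 57 a9 e9

Since cipher = msg ⊕ K, XORing both sides with msg gives K = msg ⊕ cipher.
6b ^ 4b = 20
65 ^ 10 = 75
72 ^ 40 = 32
6e ^ ce = a0
65 ^ 32 = 57
6c ^ c5 = a9
20 ^ c9 = e9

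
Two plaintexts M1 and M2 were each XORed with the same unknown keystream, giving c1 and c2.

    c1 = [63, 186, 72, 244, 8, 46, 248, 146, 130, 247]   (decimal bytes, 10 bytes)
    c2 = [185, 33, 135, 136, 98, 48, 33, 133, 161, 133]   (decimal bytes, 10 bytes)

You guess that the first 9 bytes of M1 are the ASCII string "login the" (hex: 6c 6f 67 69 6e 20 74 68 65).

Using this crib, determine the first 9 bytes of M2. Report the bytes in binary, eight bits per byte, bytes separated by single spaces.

First, c1 ⊕ c2 = (M1 ⊕ K) ⊕ (M2 ⊕ K) = M1 ⊕ M2, so the key drops out. Then M2 = (M1 ⊕ M2) ⊕ M1 over the first 9 bytes.
byte 0: (3f ⊕ b9) ⊕ 6c = 86 ⊕ 6c = ea
byte 1: (ba ⊕ 21) ⊕ 6f = 9b ⊕ 6f = f4
byte 2: (48 ⊕ 87) ⊕ 67 = cf ⊕ 67 = a8
byte 3: (f4 ⊕ 88) ⊕ 69 = 7c ⊕ 69 = 15
byte 4: (08 ⊕ 62) ⊕ 6e = 6a ⊕ 6e = 04
byte 5: (2e ⊕ 30) ⊕ 20 = 1e ⊕ 20 = 3e
byte 6: (f8 ⊕ 21) ⊕ 74 = d9 ⊕ 74 = ad
byte 7: (92 ⊕ 85) ⊕ 68 = 17 ⊕ 68 = 7f
byte 8: (82 ⊕ a1) ⊕ 65 = 23 ⊕ 65 = 46

11101010 11110100 10101000 00010101 00000100 00111110 10101101 01111111 01000110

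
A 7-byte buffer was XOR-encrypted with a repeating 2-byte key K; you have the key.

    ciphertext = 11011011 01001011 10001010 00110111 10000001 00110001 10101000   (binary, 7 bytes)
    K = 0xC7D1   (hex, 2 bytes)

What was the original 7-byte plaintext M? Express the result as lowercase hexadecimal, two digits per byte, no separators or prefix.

1c9a4de646e06f

The 2-byte key repeats, so the effective keystream is c7 d1 c7 d1 c7 d1 c7.
byte 0: 219 xor 199 =  28
byte 1:  75 xor 209 = 154
byte 2: 138 xor 199 =  77
byte 3:  55 xor 209 = 230
byte 4: 129 xor 199 =  70
byte 5:  49 xor 209 = 224
byte 6: 168 xor 199 = 111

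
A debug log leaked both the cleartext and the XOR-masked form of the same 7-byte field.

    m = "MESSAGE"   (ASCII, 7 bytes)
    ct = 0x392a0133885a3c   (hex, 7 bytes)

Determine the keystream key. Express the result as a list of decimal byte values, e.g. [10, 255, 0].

[116, 111, 82, 96, 201, 29, 121]

Since ct = m ⊕ key, XORing both sides with m gives key = m ⊕ ct.
4d ^ 39 = 74
45 ^ 2a = 6f
53 ^ 01 = 52
53 ^ 33 = 60
41 ^ 88 = c9
47 ^ 5a = 1d
45 ^ 3c = 79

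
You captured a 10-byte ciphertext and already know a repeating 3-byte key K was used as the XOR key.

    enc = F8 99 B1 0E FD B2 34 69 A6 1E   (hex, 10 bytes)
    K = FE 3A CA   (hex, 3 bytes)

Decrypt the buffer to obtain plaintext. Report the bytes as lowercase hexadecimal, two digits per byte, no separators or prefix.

The 3-byte key repeats, so the effective keystream is fe 3a ca fe 3a ca fe 3a ca fe.
byte 0: 248 ^ 254 =   6
byte 1: 153 ^  58 = 163
byte 2: 177 ^ 202 = 123
byte 3:  14 ^ 254 = 240
byte 4: 253 ^  58 = 199
byte 5: 178 ^ 202 = 120
byte 6:  52 ^ 254 = 202
byte 7: 105 ^  58 =  83
byte 8: 166 ^ 202 = 108
byte 9:  30 ^ 254 = 224

06a37bf0c778ca536ce0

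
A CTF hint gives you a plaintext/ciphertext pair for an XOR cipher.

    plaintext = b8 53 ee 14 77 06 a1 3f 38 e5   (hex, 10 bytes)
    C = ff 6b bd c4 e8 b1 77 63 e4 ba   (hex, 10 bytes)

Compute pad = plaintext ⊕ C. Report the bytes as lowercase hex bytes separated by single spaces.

Since C = plaintext ⊕ pad, XORing both sides with plaintext gives pad = plaintext ⊕ C.
b8 xor ff = 47
53 xor 6b = 38
ee xor bd = 53
14 xor c4 = d0
77 xor e8 = 9f
06 xor b1 = b7
a1 xor 77 = d6
3f xor 63 = 5c
38 xor e4 = dc
e5 xor ba = 5f

47 38 53 d0 9f b7 d6 5c dc 5f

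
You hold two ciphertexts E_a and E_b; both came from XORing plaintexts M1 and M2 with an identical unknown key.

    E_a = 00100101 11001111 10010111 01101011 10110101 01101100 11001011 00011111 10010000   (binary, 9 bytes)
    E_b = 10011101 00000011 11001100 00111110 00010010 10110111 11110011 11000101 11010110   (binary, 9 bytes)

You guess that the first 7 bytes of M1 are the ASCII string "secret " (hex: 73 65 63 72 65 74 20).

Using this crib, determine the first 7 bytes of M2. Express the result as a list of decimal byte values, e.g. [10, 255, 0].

First, E_a ⊕ E_b = (M1 ⊕ K) ⊕ (M2 ⊕ K) = M1 ⊕ M2, so the key drops out. Then M2 = (M1 ⊕ M2) ⊕ M1 over the first 7 bytes.
byte 0: (25 ^ 9d) ^ 73 = b8 ^ 73 = cb
byte 1: (cf ^ 03) ^ 65 = cc ^ 65 = a9
byte 2: (97 ^ cc) ^ 63 = 5b ^ 63 = 38
byte 3: (6b ^ 3e) ^ 72 = 55 ^ 72 = 27
byte 4: (b5 ^ 12) ^ 65 = a7 ^ 65 = c2
byte 5: (6c ^ b7) ^ 74 = db ^ 74 = af
byte 6: (cb ^ f3) ^ 20 = 38 ^ 20 = 18

[203, 169, 56, 39, 194, 175, 24]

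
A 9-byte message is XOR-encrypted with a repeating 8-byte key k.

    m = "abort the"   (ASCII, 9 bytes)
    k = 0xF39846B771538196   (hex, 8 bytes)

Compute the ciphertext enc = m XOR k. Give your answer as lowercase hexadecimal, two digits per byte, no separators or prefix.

92fa29c50573f5fe96

The 8-byte key repeats, so the effective keystream is f3 98 46 b7 71 53 81 96 f3.
byte 0: 61 xor f3 = 92
byte 1: 62 xor 98 = fa
byte 2: 6f xor 46 = 29
byte 3: 72 xor b7 = c5
byte 4: 74 xor 71 = 05
byte 5: 20 xor 53 = 73
byte 6: 74 xor 81 = f5
byte 7: 68 xor 96 = fe
byte 8: 65 xor f3 = 96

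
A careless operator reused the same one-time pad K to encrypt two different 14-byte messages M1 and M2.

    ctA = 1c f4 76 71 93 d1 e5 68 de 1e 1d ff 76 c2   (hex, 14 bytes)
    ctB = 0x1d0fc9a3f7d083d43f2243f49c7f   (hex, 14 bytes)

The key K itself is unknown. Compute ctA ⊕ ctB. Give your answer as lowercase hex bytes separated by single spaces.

01 fb bf d2 64 01 66 bc e1 3c 5e 0b ea bd

ctA ⊕ ctB = (M1 ⊕ K) ⊕ (M2 ⊕ K) = M1 ⊕ M2 — the shared key cancels under XOR.
 28 ⊕  29 =   1
244 ⊕  15 = 251
118 ⊕ 201 = 191
113 ⊕ 163 = 210
147 ⊕ 247 = 100
209 ⊕ 208 =   1
229 ⊕ 131 = 102
104 ⊕ 212 = 188
222 ⊕  63 = 225
 30 ⊕  34 =  60
 29 ⊕  67 =  94
255 ⊕ 244 =  11
118 ⊕ 156 = 234
194 ⊕ 127 = 189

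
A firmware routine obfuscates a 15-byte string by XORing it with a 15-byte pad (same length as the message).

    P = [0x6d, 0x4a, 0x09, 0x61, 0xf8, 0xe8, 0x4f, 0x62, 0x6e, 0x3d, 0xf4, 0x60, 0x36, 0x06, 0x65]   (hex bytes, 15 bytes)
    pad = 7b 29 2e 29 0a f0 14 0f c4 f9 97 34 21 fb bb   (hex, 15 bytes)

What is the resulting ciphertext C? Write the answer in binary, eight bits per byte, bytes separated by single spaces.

00010110 01100011 00100111 01001000 11110010 00011000 01011011 01101101 10101010 11000100 01100011 01010100 00010111 11111101 11011110

byte 0: 109 ^ 123 =  22
byte 1:  74 ^  41 =  99
byte 2:   9 ^  46 =  39
byte 3:  97 ^  41 =  72
byte 4: 248 ^  10 = 242
byte 5: 232 ^ 240 =  24
byte 6:  79 ^  20 =  91
byte 7:  98 ^  15 = 109
byte 8: 110 ^ 196 = 170
byte 9:  61 ^ 249 = 196
byte 10: 244 ^ 151 =  99
byte 11:  96 ^  52 =  84
byte 12:  54 ^  33 =  23
byte 13:   6 ^ 251 = 253
byte 14: 101 ^ 187 = 222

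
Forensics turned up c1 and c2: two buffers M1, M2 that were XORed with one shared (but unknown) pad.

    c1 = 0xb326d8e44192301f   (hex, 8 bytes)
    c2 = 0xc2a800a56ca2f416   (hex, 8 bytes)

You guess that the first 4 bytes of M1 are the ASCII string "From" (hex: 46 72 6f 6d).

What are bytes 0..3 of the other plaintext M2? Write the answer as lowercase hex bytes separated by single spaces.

37 fc b7 2c

First, c1 ⊕ c2 = (M1 ⊕ K) ⊕ (M2 ⊕ K) = M1 ⊕ M2, so the key drops out. Then M2 = (M1 ⊕ M2) ⊕ M1 over the first 4 bytes.
byte 0: (b3 XOR c2) XOR 46 = 71 XOR 46 = 37
byte 1: (26 XOR a8) XOR 72 = 8e XOR 72 = fc
byte 2: (d8 XOR 00) XOR 6f = d8 XOR 6f = b7
byte 3: (e4 XOR a5) XOR 6d = 41 XOR 6d = 2c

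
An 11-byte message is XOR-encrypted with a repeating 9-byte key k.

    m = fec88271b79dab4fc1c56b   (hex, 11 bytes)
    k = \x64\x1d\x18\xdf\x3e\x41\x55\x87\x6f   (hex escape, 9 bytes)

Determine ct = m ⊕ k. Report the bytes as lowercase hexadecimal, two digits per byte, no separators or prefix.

9ad59aae89dcfec8aea176

The 9-byte key repeats, so the effective keystream is 64 1d 18 df 3e 41 55 87 6f 64 1d.
byte 0: fe ^ 64 = 9a
byte 1: c8 ^ 1d = d5
byte 2: 82 ^ 18 = 9a
byte 3: 71 ^ df = ae
byte 4: b7 ^ 3e = 89
byte 5: 9d ^ 41 = dc
byte 6: ab ^ 55 = fe
byte 7: 4f ^ 87 = c8
byte 8: c1 ^ 6f = ae
byte 9: c5 ^ 64 = a1
byte 10: 6b ^ 1d = 76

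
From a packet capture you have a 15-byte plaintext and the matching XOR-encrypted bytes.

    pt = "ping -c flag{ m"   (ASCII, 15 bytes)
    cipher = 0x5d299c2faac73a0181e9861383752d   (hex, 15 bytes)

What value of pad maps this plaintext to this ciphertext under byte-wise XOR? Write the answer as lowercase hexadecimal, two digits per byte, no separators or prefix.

Since cipher = pt ⊕ pad, XORing both sides with pt gives pad = pt ⊕ cipher.
112 xor  93 =  45
105 xor  41 =  64
110 xor 156 = 242
103 xor  47 =  72
 32 xor 170 = 138
 45 xor 199 = 234
 99 xor  58 =  89
 32 xor   1 =  33
102 xor 129 = 231
108 xor 233 = 133
 97 xor 134 = 231
103 xor  19 = 116
123 xor 131 = 248
 32 xor 117 =  85
109 xor  45 =  64

2d40f2488aea5921e785e774f85540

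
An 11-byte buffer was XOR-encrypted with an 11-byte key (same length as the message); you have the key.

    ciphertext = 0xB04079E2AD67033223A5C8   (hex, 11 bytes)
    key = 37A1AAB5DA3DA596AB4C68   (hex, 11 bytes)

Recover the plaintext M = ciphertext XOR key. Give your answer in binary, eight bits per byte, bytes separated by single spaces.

10000111 11100001 11010011 01010111 01110111 01011010 10100110 10100100 10001000 11101001 10100000

XOR is its own inverse, so applying the key byte-wise gives the result directly.
b0 XOR 37 = 87
40 XOR a1 = e1
79 XOR aa = d3
e2 XOR b5 = 57
ad XOR da = 77
67 XOR 3d = 5a
03 XOR a5 = a6
32 XOR 96 = a4
23 XOR ab = 88
a5 XOR 4c = e9
c8 XOR 68 = a0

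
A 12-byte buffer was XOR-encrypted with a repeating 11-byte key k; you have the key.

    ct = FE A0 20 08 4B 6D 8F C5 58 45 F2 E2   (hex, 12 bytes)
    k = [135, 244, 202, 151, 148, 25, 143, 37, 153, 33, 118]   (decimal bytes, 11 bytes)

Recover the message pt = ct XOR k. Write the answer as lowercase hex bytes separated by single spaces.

The 11-byte key repeats, so the effective keystream is 87 f4 ca 97 94 19 8f 25 99 21 76 87.
byte 0: fe ⊕ 87 = 79
byte 1: a0 ⊕ f4 = 54
byte 2: 20 ⊕ ca = ea
byte 3: 08 ⊕ 97 = 9f
byte 4: 4b ⊕ 94 = df
byte 5: 6d ⊕ 19 = 74
byte 6: 8f ⊕ 8f = 00
byte 7: c5 ⊕ 25 = e0
byte 8: 58 ⊕ 99 = c1
byte 9: 45 ⊕ 21 = 64
byte 10: f2 ⊕ 76 = 84
byte 11: e2 ⊕ 87 = 65

79 54 ea 9f df 74 00 e0 c1 64 84 65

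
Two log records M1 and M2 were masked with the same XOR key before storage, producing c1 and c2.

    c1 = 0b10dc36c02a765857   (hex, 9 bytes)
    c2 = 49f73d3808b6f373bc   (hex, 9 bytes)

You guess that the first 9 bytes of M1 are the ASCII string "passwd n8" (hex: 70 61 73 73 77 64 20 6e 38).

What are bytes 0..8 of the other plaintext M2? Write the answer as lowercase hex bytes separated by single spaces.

32 86 92 7d bf f8 a5 45 d3

First, c1 ⊕ c2 = (M1 ⊕ K) ⊕ (M2 ⊕ K) = M1 ⊕ M2, so the key drops out. Then M2 = (M1 ⊕ M2) ⊕ M1 over the first 9 bytes.
byte 0: (0b xor 49) xor 70 = 42 xor 70 = 32
byte 1: (10 xor f7) xor 61 = e7 xor 61 = 86
byte 2: (dc xor 3d) xor 73 = e1 xor 73 = 92
byte 3: (36 xor 38) xor 73 = 0e xor 73 = 7d
byte 4: (c0 xor 08) xor 77 = c8 xor 77 = bf
byte 5: (2a xor b6) xor 64 = 9c xor 64 = f8
byte 6: (76 xor f3) xor 20 = 85 xor 20 = a5
byte 7: (58 xor 73) xor 6e = 2b xor 6e = 45
byte 8: (57 xor bc) xor 38 = eb xor 38 = d3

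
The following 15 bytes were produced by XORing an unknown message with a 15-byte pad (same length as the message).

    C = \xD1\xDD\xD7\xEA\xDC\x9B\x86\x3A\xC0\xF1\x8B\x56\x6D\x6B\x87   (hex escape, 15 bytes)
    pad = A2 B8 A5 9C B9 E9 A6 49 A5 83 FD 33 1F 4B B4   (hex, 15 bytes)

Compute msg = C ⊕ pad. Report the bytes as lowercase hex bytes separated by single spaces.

XOR is its own inverse, so applying the key byte-wise gives the result directly.
d1 ⊕ a2 = 73
dd ⊕ b8 = 65
d7 ⊕ a5 = 72
ea ⊕ 9c = 76
dc ⊕ b9 = 65
9b ⊕ e9 = 72
86 ⊕ a6 = 20
3a ⊕ 49 = 73
c0 ⊕ a5 = 65
f1 ⊕ 83 = 72
8b ⊕ fd = 76
56 ⊕ 33 = 65
6d ⊕ 1f = 72
6b ⊕ 4b = 20
87 ⊕ b4 = 33

73 65 72 76 65 72 20 73 65 72 76 65 72 20 33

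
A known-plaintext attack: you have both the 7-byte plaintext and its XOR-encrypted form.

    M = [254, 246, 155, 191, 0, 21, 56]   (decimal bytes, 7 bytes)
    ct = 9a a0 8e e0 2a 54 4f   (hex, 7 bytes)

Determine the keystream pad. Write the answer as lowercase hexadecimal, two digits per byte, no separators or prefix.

6456155f2a4177

Since ct = M ⊕ pad, XORing both sides with M gives pad = M ⊕ ct.
byte 0: 11111110 XOR 10011010 = 01100100
byte 1: 11110110 XOR 10100000 = 01010110
byte 2: 10011011 XOR 10001110 = 00010101
byte 3: 10111111 XOR 11100000 = 01011111
byte 4: 00000000 XOR 00101010 = 00101010
byte 5: 00010101 XOR 01010100 = 01000001
byte 6: 00111000 XOR 01001111 = 01110111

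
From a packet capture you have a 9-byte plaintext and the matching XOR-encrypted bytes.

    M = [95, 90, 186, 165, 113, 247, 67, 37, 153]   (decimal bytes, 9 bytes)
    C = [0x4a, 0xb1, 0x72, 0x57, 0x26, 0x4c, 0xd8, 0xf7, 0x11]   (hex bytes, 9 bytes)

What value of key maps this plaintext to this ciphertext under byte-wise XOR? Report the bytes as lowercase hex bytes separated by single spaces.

Since C = M ⊕ key, XORing both sides with M gives key = M ⊕ C.
byte 0: 01011111 ⊕ 01001010 = 00010101
byte 1: 01011010 ⊕ 10110001 = 11101011
byte 2: 10111010 ⊕ 01110010 = 11001000
byte 3: 10100101 ⊕ 01010111 = 11110010
byte 4: 01110001 ⊕ 00100110 = 01010111
byte 5: 11110111 ⊕ 01001100 = 10111011
byte 6: 01000011 ⊕ 11011000 = 10011011
byte 7: 00100101 ⊕ 11110111 = 11010010
byte 8: 10011001 ⊕ 00010001 = 10001000

15 eb c8 f2 57 bb 9b d2 88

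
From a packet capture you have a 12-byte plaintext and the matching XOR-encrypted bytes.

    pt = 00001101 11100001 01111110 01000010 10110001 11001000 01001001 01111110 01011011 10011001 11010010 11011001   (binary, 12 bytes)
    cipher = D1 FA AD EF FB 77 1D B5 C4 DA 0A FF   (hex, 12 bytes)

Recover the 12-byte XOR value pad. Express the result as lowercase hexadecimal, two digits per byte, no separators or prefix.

dc1bd3ad4abf54cb9f43d826

Since cipher = pt ⊕ pad, XORing both sides with pt gives pad = pt ⊕ cipher.
0d ⊕ d1 = dc
e1 ⊕ fa = 1b
7e ⊕ ad = d3
42 ⊕ ef = ad
b1 ⊕ fb = 4a
c8 ⊕ 77 = bf
49 ⊕ 1d = 54
7e ⊕ b5 = cb
5b ⊕ c4 = 9f
99 ⊕ da = 43
d2 ⊕ 0a = d8
d9 ⊕ ff = 26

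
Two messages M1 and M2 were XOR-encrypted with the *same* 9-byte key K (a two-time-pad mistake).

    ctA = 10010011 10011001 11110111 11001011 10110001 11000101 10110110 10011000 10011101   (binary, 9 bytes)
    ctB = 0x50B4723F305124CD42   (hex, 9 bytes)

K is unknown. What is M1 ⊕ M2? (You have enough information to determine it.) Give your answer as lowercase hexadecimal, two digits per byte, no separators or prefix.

ctA ⊕ ctB = (M1 ⊕ K) ⊕ (M2 ⊕ K) = M1 ⊕ M2 — the shared key cancels under XOR.
byte 0: 147 ^  80 = 195
byte 1: 153 ^ 180 =  45
byte 2: 247 ^ 114 = 133
byte 3: 203 ^  63 = 244
byte 4: 177 ^  48 = 129
byte 5: 197 ^  81 = 148
byte 6: 182 ^  36 = 146
byte 7: 152 ^ 205 =  85
byte 8: 157 ^  66 = 223

c32d85f481949255df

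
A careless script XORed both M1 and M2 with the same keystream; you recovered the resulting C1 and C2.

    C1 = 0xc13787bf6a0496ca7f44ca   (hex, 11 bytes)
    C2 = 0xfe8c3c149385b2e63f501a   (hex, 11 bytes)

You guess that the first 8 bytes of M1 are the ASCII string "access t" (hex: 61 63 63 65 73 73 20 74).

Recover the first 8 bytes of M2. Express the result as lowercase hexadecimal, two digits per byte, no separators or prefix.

5ed8d8ce8af20458

First, C1 ⊕ C2 = (M1 ⊕ K) ⊕ (M2 ⊕ K) = M1 ⊕ M2, so the key drops out. Then M2 = (M1 ⊕ M2) ⊕ M1 over the first 8 bytes.
byte 0: (c1 ⊕ fe) ⊕ 61 = 3f ⊕ 61 = 5e
byte 1: (37 ⊕ 8c) ⊕ 63 = bb ⊕ 63 = d8
byte 2: (87 ⊕ 3c) ⊕ 63 = bb ⊕ 63 = d8
byte 3: (bf ⊕ 14) ⊕ 65 = ab ⊕ 65 = ce
byte 4: (6a ⊕ 93) ⊕ 73 = f9 ⊕ 73 = 8a
byte 5: (04 ⊕ 85) ⊕ 73 = 81 ⊕ 73 = f2
byte 6: (96 ⊕ b2) ⊕ 20 = 24 ⊕ 20 = 04
byte 7: (ca ⊕ e6) ⊕ 74 = 2c ⊕ 74 = 58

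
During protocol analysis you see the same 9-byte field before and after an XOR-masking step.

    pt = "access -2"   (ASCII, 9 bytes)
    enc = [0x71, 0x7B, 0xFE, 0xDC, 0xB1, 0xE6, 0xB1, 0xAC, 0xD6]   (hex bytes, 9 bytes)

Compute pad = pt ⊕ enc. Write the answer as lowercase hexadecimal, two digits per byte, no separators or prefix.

Since enc = pt ⊕ pad, XORing both sides with pt gives pad = pt ⊕ enc.
61 ⊕ 71 = 10
63 ⊕ 7b = 18
63 ⊕ fe = 9d
65 ⊕ dc = b9
73 ⊕ b1 = c2
73 ⊕ e6 = 95
20 ⊕ b1 = 91
2d ⊕ ac = 81
32 ⊕ d6 = e4

10189db9c2959181e4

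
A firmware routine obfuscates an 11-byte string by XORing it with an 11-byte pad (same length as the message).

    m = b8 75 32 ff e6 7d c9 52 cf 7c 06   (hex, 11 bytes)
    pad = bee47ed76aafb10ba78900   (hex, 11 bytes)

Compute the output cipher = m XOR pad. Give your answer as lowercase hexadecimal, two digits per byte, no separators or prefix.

06914c288cd2785968f506

byte 0: b8 xor be = 06
byte 1: 75 xor e4 = 91
byte 2: 32 xor 7e = 4c
byte 3: ff xor d7 = 28
byte 4: e6 xor 6a = 8c
byte 5: 7d xor af = d2
byte 6: c9 xor b1 = 78
byte 7: 52 xor 0b = 59
byte 8: cf xor a7 = 68
byte 9: 7c xor 89 = f5
byte 10: 06 xor 00 = 06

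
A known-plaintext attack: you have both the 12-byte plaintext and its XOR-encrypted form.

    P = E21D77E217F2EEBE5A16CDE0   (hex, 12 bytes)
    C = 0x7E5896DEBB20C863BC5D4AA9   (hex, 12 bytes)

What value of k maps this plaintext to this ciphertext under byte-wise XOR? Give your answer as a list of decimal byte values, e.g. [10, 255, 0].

Since C = P ⊕ k, XORing both sides with P gives k = P ⊕ C.
e2 ^ 7e = 9c
1d ^ 58 = 45
77 ^ 96 = e1
e2 ^ de = 3c
17 ^ bb = ac
f2 ^ 20 = d2
ee ^ c8 = 26
be ^ 63 = dd
5a ^ bc = e6
16 ^ 5d = 4b
cd ^ 4a = 87
e0 ^ a9 = 49

[156, 69, 225, 60, 172, 210, 38, 221, 230, 75, 135, 73]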